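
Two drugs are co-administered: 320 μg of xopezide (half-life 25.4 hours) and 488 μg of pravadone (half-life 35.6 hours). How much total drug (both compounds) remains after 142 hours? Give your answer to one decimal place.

xopezide: 320 × (1/2)^(142/25.4) = 320 × (1/2)^5.5906 ≈ 6.6409 μg.
pravadone: 488 × (1/2)^(142/35.6) = 488 × (1/2)^3.9888 ≈ 30.738 μg.
Total = 6.6409 + 30.738 ≈ 37.379 μg.

37.4 μg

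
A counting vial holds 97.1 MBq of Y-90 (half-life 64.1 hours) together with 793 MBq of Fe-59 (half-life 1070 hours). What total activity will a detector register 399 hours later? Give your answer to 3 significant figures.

614 MBq

Y-90: 97.1 × (1/2)^(399/64.1) = 97.1 × (1/2)^6.2246 ≈ 1.2984 MBq.
Fe-59: 793 × (1/2)^(399/1070) = 793 × (1/2)^0.3729 ≈ 612.38 MBq.
Total = 1.2984 + 612.38 ≈ 613.68 MBq.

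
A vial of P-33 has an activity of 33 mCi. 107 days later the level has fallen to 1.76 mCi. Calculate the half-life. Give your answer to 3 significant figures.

A/A₀ = 1.76/33 ≈ 0.053333.
n = log₂(18.75) ≈ 4.2288 half-lives elapsed in 107 days.
t½ = 107/4.2288 ≈ 25.303 days.

25.3 days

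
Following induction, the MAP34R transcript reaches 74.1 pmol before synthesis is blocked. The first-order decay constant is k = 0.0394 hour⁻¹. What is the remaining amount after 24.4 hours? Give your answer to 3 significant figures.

28.3 pmol

t½ = ln 2 / k = 0.69315 / 0.0394 ≈ 17.593 hours.
Number of half-lives: n = 24.4/17.593 ≈ 1.3869.
Remaining = 74.1 × (1/2)^1.3869 = 74.1 × 0.38237 ≈ 28.334 pmol.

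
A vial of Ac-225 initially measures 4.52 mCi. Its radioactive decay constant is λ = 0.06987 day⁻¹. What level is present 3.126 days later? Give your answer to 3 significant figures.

t½ = ln 2 / λ = 0.69315 / 0.06987 ≈ 9.9205 days.
Number of half-lives: n = 3.126/9.9205 ≈ 0.3151.
Remaining = 4.52 × (1/2)^0.3151 = 4.52 × 0.80379 ≈ 3.6331 mCi.

3.63 mCi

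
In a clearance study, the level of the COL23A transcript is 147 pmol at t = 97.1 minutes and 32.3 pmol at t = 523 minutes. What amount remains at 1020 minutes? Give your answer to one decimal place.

5.5 pmol

Over Δt = 523 − 97.1 = 425.9 minutes, the level fell by a factor of 147/32.3 ≈ 4.5511.
n = log₂(4.5511) ≈ 2.1862 half-lives, so t½ = 425.9/2.1862 ≈ 194.81 minutes.
From t = 523 to t = 1020: 32.3 × (1/2)^((1020−523)/194.81) ≈ 5.5109 pmol.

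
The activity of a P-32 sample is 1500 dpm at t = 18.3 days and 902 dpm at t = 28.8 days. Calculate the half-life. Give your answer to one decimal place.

Over Δt = 28.8 − 18.3 = 10.5 days, the level fell by a factor of 1500/902 ≈ 1.663.
n = log₂(1.663) ≈ 0.73376 half-lives, so t½ = 10.5/0.73376 ≈ 14.31 days.

14.3 days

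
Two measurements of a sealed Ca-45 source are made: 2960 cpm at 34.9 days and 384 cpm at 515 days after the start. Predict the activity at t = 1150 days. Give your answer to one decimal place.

Over Δt = 515 − 34.9 = 480.1 days, the level fell by a factor of 2960/384 ≈ 7.7083.
n = log₂(7.7083) ≈ 2.9464 half-lives, so t½ = 480.1/2.9464 ≈ 162.94 days.
From t = 515 to t = 1150: 384 × (1/2)^((1150−515)/162.94) ≈ 25.775 cpm.

25.8 cpm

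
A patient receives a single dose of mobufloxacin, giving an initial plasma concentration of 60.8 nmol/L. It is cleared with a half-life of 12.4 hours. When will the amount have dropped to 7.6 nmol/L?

37.2 hours

7.6/60.8 = 1/8, so 3 half-lives have elapsed.
t = 3 × 12.4 = 37.2 hours.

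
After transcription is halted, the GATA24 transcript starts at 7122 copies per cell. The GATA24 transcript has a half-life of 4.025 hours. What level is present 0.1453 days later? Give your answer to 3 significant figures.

Convert the elapsed time: 0.1453 days = 3.4872 hours.
Number of half-lives: n = 3.4872/4.025 ≈ 0.86639.
Remaining = 7122 × (1/2)^0.86639 = 7122 × 0.54852 ≈ 3906.6 copies per cell.

3910 copies per cell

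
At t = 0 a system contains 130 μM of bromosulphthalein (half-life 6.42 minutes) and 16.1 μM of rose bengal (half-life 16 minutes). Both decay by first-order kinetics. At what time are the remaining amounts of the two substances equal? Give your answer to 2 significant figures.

Set 130·(1/2)^(t/6.42) = 16.1·(1/2)^(t/16).
Taking log₂: log₂(130/16.1) = t·(1/6.42 − 1/16).
log₂(8.0745) = 3.0134; 1/6.42 − 1/16 = 0.093263.
t = 3.0134 / 0.093263 ≈ 32.31 minutes.

32 minutes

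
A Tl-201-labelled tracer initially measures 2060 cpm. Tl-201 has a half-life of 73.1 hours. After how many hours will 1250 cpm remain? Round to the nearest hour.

53 hours

Fraction remaining = 1250/2060 ≈ 0.6068.
n = log₂(2060/1250) = ln(1.648)/ln 2 ≈ 0.72072 half-lives.
t = n × t½ = 0.72072 × 73.1 ≈ 52.684 hours.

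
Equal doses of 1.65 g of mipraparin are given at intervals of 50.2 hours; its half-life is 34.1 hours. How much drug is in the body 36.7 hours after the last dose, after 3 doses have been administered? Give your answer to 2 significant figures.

The 3 doses were given 137.1, 86.9, 36.7 hours ago.
Total = 1.65·(1/2)^(137.1/34.1) + 1.65·(1/2)^(86.9/34.1) + 1.65·(1/2)^(36.7/34.1)
      = 0.10167 + 0.28206 + 0.78253 ≈ 1.1663 g.

1.2 g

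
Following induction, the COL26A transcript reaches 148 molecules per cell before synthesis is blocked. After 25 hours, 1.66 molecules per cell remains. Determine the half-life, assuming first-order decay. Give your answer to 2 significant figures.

A/A₀ = 1.66/148 ≈ 0.011216.
n = log₂(89.157) ≈ 6.4783 half-lives elapsed in 25 hours.
t½ = 25/6.4783 ≈ 3.8591 hours.

3.9 hours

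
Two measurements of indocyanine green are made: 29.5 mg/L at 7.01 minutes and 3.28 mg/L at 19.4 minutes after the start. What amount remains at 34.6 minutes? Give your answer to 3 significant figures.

Over Δt = 19.4 − 7.01 = 12.39 minutes, the level fell by a factor of 29.5/3.28 ≈ 8.9939.
n = log₂(8.9939) ≈ 3.1689 half-lives, so t½ = 12.39/3.1689 ≈ 3.9098 minutes.
From t = 19.4 to t = 34.6: 3.28 × (1/2)^((34.6−19.4)/3.9098) ≈ 0.2216 mg/L.

0.222 mg/L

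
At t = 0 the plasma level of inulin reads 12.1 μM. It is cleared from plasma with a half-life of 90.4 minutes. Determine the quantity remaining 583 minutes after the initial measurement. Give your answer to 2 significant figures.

Number of half-lives: n = 583/90.4 ≈ 6.4491.
Remaining = 12.1 × (1/2)^6.4491 = 12.1 × 0.011445 ≈ 0.13849 μM.

0.14 μM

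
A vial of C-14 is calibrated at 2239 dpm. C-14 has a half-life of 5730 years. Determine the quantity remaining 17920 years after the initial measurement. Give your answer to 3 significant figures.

Number of half-lives: n = 17920/5730 ≈ 3.1274.
Remaining = 2239 × (1/2)^3.1274 = 2239 × 0.11444 ≈ 256.22 dpm.

256 dpm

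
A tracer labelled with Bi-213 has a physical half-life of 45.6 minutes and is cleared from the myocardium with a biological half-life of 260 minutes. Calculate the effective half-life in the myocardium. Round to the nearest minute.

1/t_eff = 1/t_phys + 1/t_biol = 1/45.6 + 1/260 = 0.025776 per minute.
t_eff = 45.6 × 260 / (45.6 + 260) ≈ 38.796 minutes.

39 minutes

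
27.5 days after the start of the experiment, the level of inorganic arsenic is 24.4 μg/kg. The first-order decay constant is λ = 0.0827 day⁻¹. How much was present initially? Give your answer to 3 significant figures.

t½ = ln 2 / λ = 0.69315 / 0.0827 ≈ 8.3815 days.
Number of half-lives elapsed: n = 27.5/8.3815 ≈ 3.281.
A₀ = A × 2^n = 24.4 × 2^3.281 = 24.4 × 9.7206 ≈ 237.18 μg/kg.

237 μg/kg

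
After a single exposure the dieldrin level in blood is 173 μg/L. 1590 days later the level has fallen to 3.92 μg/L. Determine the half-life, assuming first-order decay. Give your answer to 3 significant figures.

A/A₀ = 3.92/173 ≈ 0.022659.
n = log₂(44.133) ≈ 5.4638 half-lives elapsed in 1590 days.
t½ = 1590/5.4638 ≈ 291.01 days.

291 days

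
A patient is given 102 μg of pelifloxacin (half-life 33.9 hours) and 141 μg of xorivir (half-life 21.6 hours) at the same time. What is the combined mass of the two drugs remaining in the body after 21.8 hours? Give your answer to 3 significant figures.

pelifloxacin: 102 × (1/2)^(21.8/33.9) = 102 × (1/2)^0.64307 ≈ 65.316 μg.
xorivir: 141 × (1/2)^(21.8/21.6) = 141 × (1/2)^1.0093 ≈ 70.049 μg.
Total = 65.316 + 70.049 ≈ 135.36 μg.

135 μg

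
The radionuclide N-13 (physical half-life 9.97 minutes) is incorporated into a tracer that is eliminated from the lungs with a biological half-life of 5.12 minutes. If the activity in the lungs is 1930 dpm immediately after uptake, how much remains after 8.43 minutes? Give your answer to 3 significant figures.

343 dpm

1/t_eff = 1/t_phys + 1/t_biol = 1/9.97 + 1/5.12 = 0.29561 per minute.
t_eff = 9.97 × 5.12 / (9.97 + 5.12) ≈ 3.3828 minutes.
Remaining = 1930 × (1/2)^(8.43/3.3828) = 1930 × (1/2)^2.492 ≈ 343.07 dpm.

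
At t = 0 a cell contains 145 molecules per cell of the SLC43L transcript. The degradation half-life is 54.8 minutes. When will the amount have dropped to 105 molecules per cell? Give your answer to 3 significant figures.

25.5 minutes

Fraction remaining = 105/145 ≈ 0.72414.
n = log₂(145/105) = ln(1.381)/ln 2 ≈ 0.46566 half-lives.
t = n × t½ = 0.46566 × 54.8 ≈ 25.518 minutes.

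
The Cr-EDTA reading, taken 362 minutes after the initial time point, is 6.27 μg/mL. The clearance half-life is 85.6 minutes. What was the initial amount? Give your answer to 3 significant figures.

Number of half-lives elapsed: n = 362/85.6 ≈ 4.229.
A₀ = A × 2^n = 6.27 × 2^4.229 = 6.27 × 18.752 ≈ 117.57 μg/mL.

118 μg/mL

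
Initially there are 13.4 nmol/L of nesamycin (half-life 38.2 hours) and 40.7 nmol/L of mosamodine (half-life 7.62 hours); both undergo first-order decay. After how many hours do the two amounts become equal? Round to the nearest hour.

15 hours

Set 13.4·(1/2)^(t/38.2) = 40.7·(1/2)^(t/7.62).
Taking log₂: log₂(13.4/40.7) = t·(1/38.2 − 1/7.62).
log₂(0.32924) = -1.6028; 1/38.2 − 1/7.62 = -0.10506.
t = -1.6028 / -0.10506 ≈ 15.257 hours.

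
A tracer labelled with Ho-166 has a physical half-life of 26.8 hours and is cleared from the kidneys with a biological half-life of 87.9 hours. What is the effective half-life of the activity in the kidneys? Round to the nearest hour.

21 hours

1/t_eff = 1/t_phys + 1/t_biol = 1/26.8 + 1/87.9 = 0.04869 per hour.
t_eff = 26.8 × 87.9 / (26.8 + 87.9) ≈ 20.538 hours.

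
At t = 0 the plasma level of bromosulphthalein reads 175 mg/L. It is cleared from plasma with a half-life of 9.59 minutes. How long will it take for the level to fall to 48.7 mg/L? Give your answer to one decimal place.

17.7 minutes

Fraction remaining = 48.7/175 ≈ 0.27829.
n = log₂(175/48.7) = ln(3.5934)/ln 2 ≈ 1.8454 half-lives.
t = n × t½ = 1.8454 × 9.59 ≈ 17.697 minutes.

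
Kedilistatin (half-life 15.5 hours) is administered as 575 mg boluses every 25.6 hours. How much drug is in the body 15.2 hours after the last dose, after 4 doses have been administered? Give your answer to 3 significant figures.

423 mg

The 4 doses were given 92, 66.4, 40.8, 15.2 hours ago.
Total = 575·(1/2)^(92/15.5) + 575·(1/2)^(66.4/15.5) + 575·(1/2)^(40.8/15.5) + 575·(1/2)^(15.2/15.5)
      = 9.3953 + 29.518 + 92.743 + 291.38 ≈ 423.04 mg.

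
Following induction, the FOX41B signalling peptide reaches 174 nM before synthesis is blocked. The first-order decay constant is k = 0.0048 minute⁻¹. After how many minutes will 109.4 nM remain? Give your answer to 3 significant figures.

t½ = ln 2 / k = 0.69315 / 0.0048 ≈ 144.41 minutes.
Fraction remaining = 109.4/174 ≈ 0.62874.
n = log₂(174/109.4) = ln(1.5905)/ln 2 ≈ 0.66947 half-lives.
t = n × t½ = 0.66947 × 144.41 ≈ 96.676 minutes.

96.7 minutes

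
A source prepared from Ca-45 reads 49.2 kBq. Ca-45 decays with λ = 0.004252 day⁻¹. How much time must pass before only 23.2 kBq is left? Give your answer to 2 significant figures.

180 days

t½ = ln 2 / λ = 0.69315 / 0.004252 ≈ 163.02 days.
Fraction remaining = 23.2/49.2 ≈ 0.47154.
n = log₂(49.2/23.2) = ln(2.1207)/ln 2 ≈ 1.0845 half-lives.
t = n × t½ = 1.0845 × 163.02 ≈ 176.8 days.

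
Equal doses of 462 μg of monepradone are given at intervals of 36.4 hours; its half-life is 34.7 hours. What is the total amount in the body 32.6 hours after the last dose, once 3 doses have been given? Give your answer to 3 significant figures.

414 μg

The 3 doses were given 105.4, 69, 32.6 hours ago.
Total = 462·(1/2)^(105.4/34.7) + 462·(1/2)^(69/34.7) + 462·(1/2)^(32.6/34.7)
      = 56.27 + 116.43 + 240.9 ≈ 413.59 μg.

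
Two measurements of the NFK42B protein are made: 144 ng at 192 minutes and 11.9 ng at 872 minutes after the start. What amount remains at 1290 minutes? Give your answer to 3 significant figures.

2.57 ng

Over Δt = 872 − 192 = 680 minutes, the level fell by a factor of 144/11.9 ≈ 12.101.
n = log₂(12.101) ≈ 3.597 half-lives, so t½ = 680/3.597 ≈ 189.04 minutes.
From t = 872 to t = 1290: 11.9 × (1/2)^((1290−872)/189.04) ≈ 2.57 ng.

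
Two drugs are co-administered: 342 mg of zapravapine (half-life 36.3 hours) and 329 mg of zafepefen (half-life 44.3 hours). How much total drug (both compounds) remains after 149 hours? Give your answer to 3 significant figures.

zapravapine: 342 × (1/2)^(149/36.3) = 342 × (1/2)^4.1047 ≈ 19.879 mg.
zafepefen: 329 × (1/2)^(149/44.3) = 329 × (1/2)^3.3634 ≈ 31.967 mg.
Total = 19.879 + 31.967 ≈ 51.846 mg.

51.8 mg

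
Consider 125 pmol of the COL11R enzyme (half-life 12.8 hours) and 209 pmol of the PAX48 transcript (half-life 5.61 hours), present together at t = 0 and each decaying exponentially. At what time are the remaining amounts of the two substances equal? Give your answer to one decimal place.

Set 125·(1/2)^(t/12.8) = 209·(1/2)^(t/5.61).
Taking log₂: log₂(125/209) = t·(1/12.8 − 1/5.61).
log₂(0.59809) = -0.74157; 1/12.8 − 1/5.61 = -0.10013.
t = -0.74157 / -0.10013 ≈ 7.4063 hours.

7.4 hours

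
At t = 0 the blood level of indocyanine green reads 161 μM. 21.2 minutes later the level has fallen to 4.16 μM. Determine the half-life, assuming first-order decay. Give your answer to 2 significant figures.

A/A₀ = 4.16/161 ≈ 0.025839.
n = log₂(38.702) ≈ 5.2743 half-lives elapsed in 21.2 minutes.
t½ = 21.2/5.2743 ≈ 4.0195 minutes.

4.0 minutes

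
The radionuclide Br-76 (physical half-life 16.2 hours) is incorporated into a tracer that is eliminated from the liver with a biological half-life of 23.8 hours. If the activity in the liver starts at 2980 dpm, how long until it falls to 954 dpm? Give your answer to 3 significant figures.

15.8 hours

1/t_eff = 1/t_phys + 1/t_biol = 1/16.2 + 1/23.8 = 0.10375 per hour.
t_eff = 16.2 × 23.8 / (16.2 + 23.8) ≈ 9.639 hours.
n = log₂(2980/954) ≈ 1.6433; t = 1.6433 × 9.639 ≈ 15.839 hours.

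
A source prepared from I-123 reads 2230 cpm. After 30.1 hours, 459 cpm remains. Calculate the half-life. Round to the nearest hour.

A/A₀ = 459/2230 ≈ 0.20583.
n = log₂(4.8584) ≈ 2.2805 half-lives elapsed in 30.1 hours.
t½ = 30.1/2.2805 ≈ 13.199 hours.

13 hours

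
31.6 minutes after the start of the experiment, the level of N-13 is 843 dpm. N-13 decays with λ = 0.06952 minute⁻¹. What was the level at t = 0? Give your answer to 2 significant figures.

7600 dpm

t½ = ln 2 / λ = 0.69315 / 0.06952 ≈ 9.9705 minutes.
Number of half-lives elapsed: n = 31.6/9.9705 ≈ 3.1694.
A₀ = A × 2^n = 843 × 2^3.1694 = 843 × 8.9965 ≈ 7584 dpm.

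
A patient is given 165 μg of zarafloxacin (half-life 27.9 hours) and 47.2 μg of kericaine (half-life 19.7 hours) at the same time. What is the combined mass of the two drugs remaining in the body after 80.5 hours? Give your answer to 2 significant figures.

25 μg

zarafloxacin: 165 × (1/2)^(80.5/27.9) = 165 × (1/2)^2.8853 ≈ 22.332 μg.
kericaine: 47.2 × (1/2)^(80.5/19.7) = 47.2 × (1/2)^4.0863 ≈ 2.7787 μg.
Total = 22.332 + 2.7787 ≈ 25.11 μg.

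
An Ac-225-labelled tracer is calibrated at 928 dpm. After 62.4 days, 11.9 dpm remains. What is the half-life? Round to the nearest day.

A/A₀ = 11.9/928 ≈ 0.012823.
n = log₂(77.983) ≈ 6.2851 half-lives elapsed in 62.4 days.
t½ = 62.4/6.2851 ≈ 9.9283 days.

10 days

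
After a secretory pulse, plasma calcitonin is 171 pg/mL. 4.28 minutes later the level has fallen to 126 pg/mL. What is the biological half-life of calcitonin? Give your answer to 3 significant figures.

9.71 minutes

A/A₀ = 126/171 ≈ 0.73684.
n = log₂(1.3571) ≈ 0.44057 half-lives elapsed in 4.28 minutes.
t½ = 4.28/0.44057 ≈ 9.7146 minutes.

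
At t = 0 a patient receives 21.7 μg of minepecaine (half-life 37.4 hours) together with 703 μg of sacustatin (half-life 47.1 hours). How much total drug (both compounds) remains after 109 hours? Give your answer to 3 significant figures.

minepecaine: 21.7 × (1/2)^(109/37.4) = 21.7 × (1/2)^2.9144 ≈ 2.8782 μg.
sacustatin: 703 × (1/2)^(109/47.1) = 703 × (1/2)^2.3142 ≈ 141.35 μg.
Total = 2.8782 + 141.35 ≈ 144.23 μg.

144 μg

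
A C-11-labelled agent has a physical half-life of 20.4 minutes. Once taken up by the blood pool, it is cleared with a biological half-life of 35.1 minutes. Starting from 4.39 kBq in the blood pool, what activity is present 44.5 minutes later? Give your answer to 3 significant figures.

0.402 kBq

1/t_eff = 1/t_phys + 1/t_biol = 1/20.4 + 1/35.1 = 0.07751 per minute.
t_eff = 20.4 × 35.1 / (20.4 + 35.1) ≈ 12.902 minutes.
Remaining = 4.39 × (1/2)^(44.5/12.902) = 4.39 × (1/2)^3.4492 ≈ 0.40194 kBq.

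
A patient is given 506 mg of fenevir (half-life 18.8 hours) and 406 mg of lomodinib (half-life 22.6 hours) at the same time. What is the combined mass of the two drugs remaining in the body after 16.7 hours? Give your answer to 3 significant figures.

fenevir: 506 × (1/2)^(16.7/18.8) = 506 × (1/2)^0.8883 ≈ 273.37 mg.
lomodinib: 406 × (1/2)^(16.7/22.6) = 406 × (1/2)^0.73894 ≈ 243.27 mg.
Total = 273.37 + 243.27 ≈ 516.63 mg.

517 mg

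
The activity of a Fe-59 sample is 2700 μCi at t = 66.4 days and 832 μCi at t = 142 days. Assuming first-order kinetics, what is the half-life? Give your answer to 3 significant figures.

Over Δt = 142 − 66.4 = 75.6 days, the level fell by a factor of 2700/832 ≈ 3.2452.
n = log₂(3.2452) ≈ 1.6983 half-lives, so t½ = 75.6/1.6983 ≈ 44.515 days.

44.5 days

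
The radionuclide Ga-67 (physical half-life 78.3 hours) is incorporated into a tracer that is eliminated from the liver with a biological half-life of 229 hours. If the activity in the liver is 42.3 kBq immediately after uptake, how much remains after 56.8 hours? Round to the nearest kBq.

1/t_eff = 1/t_phys + 1/t_biol = 1/78.3 + 1/229 = 0.017138 per hour.
t_eff = 78.3 × 229 / (78.3 + 229) ≈ 58.349 hours.
Remaining = 42.3 × (1/2)^(56.8/58.349) = 42.3 × (1/2)^0.97345 ≈ 21.543 kBq.

22 kBq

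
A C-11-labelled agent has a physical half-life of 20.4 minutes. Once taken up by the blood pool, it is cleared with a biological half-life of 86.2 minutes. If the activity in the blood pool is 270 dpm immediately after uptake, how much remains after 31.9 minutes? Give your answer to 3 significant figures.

70.7 dpm

1/t_eff = 1/t_phys + 1/t_biol = 1/20.4 + 1/86.2 = 0.060621 per minute.
t_eff = 20.4 × 86.2 / (20.4 + 86.2) ≈ 16.496 minutes.
Remaining = 270 × (1/2)^(31.9/16.496) = 270 × (1/2)^1.9338 ≈ 70.67 dpm.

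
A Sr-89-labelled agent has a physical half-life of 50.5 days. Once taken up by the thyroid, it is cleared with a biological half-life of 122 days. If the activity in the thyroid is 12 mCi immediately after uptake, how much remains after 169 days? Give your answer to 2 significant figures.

1/t_eff = 1/t_phys + 1/t_biol = 1/50.5 + 1/122 = 0.027999 per day.
t_eff = 50.5 × 122 / (50.5 + 122) ≈ 35.716 days.
Remaining = 12 × (1/2)^(169/35.716) = 12 × (1/2)^4.7318 ≈ 0.45162 mCi.

0.45 mCi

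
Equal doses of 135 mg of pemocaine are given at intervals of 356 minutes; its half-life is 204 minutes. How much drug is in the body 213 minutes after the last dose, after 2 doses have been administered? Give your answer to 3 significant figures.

The 2 doses were given 569, 213 minutes ago.
Total = 135·(1/2)^(569/204) + 135·(1/2)^(213/204)
      = 19.53 + 65.467 ≈ 84.997 mg.

85.0 mg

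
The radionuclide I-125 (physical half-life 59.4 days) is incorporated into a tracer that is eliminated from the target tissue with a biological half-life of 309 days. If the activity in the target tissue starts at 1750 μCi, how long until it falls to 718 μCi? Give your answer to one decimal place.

64.0 days

1/t_eff = 1/t_phys + 1/t_biol = 1/59.4 + 1/309 = 0.020071 per day.
t_eff = 59.4 × 309 / (59.4 + 309) ≈ 49.822 days.
n = log₂(1750/718) ≈ 1.2853; t = 1.2853 × 49.822 ≈ 64.037 days.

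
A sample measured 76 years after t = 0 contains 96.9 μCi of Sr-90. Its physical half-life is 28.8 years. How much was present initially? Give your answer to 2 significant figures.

Number of half-lives elapsed: n = 76/28.8 ≈ 2.6389.
A₀ = A × 2^n = 96.9 × 2^2.6389 = 96.9 × 6.2285 ≈ 603.54 μCi.

600 μCi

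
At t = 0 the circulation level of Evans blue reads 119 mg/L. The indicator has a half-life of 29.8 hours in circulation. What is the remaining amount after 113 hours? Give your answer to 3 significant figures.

8.59 mg/L

Number of half-lives: n = 113/29.8 ≈ 3.7919.
Remaining = 119 × (1/2)^3.7919 = 119 × 0.072196 ≈ 8.5913 mg/L.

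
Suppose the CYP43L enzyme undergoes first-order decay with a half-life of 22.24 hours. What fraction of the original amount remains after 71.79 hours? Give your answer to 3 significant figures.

n = 71.79/22.24 ≈ 3.228 half-lives.
Fraction remaining = (1/2)^3.228 ≈ 0.10673.

0.107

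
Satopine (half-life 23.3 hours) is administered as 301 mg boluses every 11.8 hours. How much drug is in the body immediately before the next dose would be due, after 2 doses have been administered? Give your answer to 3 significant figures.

The 2 doses were given 23.6, 11.8 hours ago.
Total = 301·(1/2)^(23.6/23.3) + 301·(1/2)^(11.8/23.3)
      = 149.16 + 211.89 ≈ 361.05 mg.

361 mg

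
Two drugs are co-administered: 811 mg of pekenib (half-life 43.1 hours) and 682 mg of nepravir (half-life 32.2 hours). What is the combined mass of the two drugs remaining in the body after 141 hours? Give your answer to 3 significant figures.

pekenib: 811 × (1/2)^(141/43.1) = 811 × (1/2)^3.2715 ≈ 83.987 mg.
nepravir: 682 × (1/2)^(141/32.2) = 682 × (1/2)^4.3789 ≈ 32.78 mg.
Total = 83.987 + 32.78 ≈ 116.77 mg.

117 mg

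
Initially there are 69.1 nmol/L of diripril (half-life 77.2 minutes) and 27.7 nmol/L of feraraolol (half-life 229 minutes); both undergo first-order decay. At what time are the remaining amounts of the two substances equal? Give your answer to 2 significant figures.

150 minutes

Set 69.1·(1/2)^(t/77.2) = 27.7·(1/2)^(t/229).
Taking log₂: log₂(69.1/27.7) = t·(1/77.2 − 1/229).
log₂(2.4946) = 1.3188; 1/77.2 − 1/229 = 0.0085866.
t = 1.3188 / 0.0085866 ≈ 153.59 minutes.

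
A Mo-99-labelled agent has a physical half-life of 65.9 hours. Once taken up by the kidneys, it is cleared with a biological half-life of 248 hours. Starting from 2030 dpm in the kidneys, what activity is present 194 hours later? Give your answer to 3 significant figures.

1/t_eff = 1/t_phys + 1/t_biol = 1/65.9 + 1/248 = 0.019207 per hour.
t_eff = 65.9 × 248 / (65.9 + 248) ≈ 52.065 hours.
Remaining = 2030 × (1/2)^(194/52.065) = 2030 × (1/2)^3.7261 ≈ 153.4 dpm.

153 dpm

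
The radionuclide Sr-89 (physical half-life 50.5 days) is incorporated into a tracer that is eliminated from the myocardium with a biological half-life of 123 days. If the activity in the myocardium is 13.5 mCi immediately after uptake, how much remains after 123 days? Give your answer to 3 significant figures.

1/t_eff = 1/t_phys + 1/t_biol = 1/50.5 + 1/123 = 0.027932 per day.
t_eff = 50.5 × 123 / (50.5 + 123) ≈ 35.801 days.
Remaining = 13.5 × (1/2)^(123/35.801) = 13.5 × (1/2)^3.4356 ≈ 1.2477 mCi.

1.25 mCi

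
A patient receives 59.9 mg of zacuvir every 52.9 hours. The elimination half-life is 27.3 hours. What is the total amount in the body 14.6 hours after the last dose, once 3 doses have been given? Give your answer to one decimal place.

The 3 doses were given 120.4, 67.5, 14.6 hours ago.
Total = 59.9·(1/2)^(120.4/27.3) + 59.9·(1/2)^(67.5/27.3) + 59.9·(1/2)^(14.6/27.3)
      = 2.8171 + 10.792 + 41.346 ≈ 54.956 mg.

55.0 mg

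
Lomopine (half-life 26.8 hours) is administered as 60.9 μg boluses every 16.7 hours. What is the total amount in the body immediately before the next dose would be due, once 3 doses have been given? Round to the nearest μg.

82 μg

The 3 doses were given 50.1, 33.4, 16.7 hours ago.
Total = 60.9·(1/2)^(50.1/26.8) + 60.9·(1/2)^(33.4/26.8) + 60.9·(1/2)^(16.7/26.8)
      = 16.668 + 25.672 + 39.54 ≈ 81.879 μg.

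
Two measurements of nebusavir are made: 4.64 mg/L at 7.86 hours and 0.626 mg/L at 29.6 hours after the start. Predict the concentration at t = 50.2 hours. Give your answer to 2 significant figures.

0.094 mg/L

Over Δt = 29.6 − 7.86 = 21.74 hours, the level fell by a factor of 4.64/0.626 ≈ 7.4121.
n = log₂(7.4121) ≈ 2.8899 half-lives, so t½ = 21.74/2.8899 ≈ 7.5228 hours.
From t = 29.6 to t = 50.2: 0.626 × (1/2)^((50.2−29.6)/7.5228) ≈ 0.09381 mg/L.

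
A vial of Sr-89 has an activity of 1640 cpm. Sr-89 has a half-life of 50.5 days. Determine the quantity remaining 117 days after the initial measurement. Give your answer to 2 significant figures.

330 cpm

Number of half-lives: n = 117/50.5 ≈ 2.3168.
Remaining = 1640 × (1/2)^2.3168 = 1640 × 0.20071 ≈ 329.16 cpm.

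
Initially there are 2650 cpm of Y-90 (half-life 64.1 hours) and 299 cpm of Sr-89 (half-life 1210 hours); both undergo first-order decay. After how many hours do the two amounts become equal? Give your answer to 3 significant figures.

Set 2650·(1/2)^(t/64.1) = 299·(1/2)^(t/1210).
Taking log₂: log₂(2650/299) = t·(1/64.1 − 1/1210).
log₂(8.8629) = 3.1478; 1/64.1 − 1/1210 = 0.014774.
t = 3.1478 / 0.014774 ≈ 213.06 hours.

213 hours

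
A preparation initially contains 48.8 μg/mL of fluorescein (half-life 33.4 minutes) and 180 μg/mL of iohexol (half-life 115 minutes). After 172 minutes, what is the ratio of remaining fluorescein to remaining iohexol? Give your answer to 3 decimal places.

fluorescein: 48.8 × (1/2)^(172/33.4) = 48.8 × (1/2)^5.1497 ≈ 1.3747 μg/mL.
iohexol: 180 × (1/2)^(172/115) = 180 × (1/2)^1.4957 ≈ 63.832 μg/mL.
Ratio ≈ 1.3747 / 63.832 ≈ 0.021536.

0.022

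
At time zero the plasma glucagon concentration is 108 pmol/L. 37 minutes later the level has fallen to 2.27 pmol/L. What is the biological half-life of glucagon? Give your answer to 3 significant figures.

A/A₀ = 2.27/108 ≈ 0.021019.
n = log₂(47.577) ≈ 5.5722 half-lives elapsed in 37 minutes.
t½ = 37/5.5722 ≈ 6.6401 minutes.

6.64 minutes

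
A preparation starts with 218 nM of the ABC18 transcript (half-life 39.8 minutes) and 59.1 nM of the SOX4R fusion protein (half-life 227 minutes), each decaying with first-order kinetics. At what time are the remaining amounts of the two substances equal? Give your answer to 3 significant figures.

90.9 minutes

Set 218·(1/2)^(t/39.8) = 59.1·(1/2)^(t/227).
Taking log₂: log₂(218/59.1) = t·(1/39.8 − 1/227).
log₂(3.6887) = 1.8831; 1/39.8 − 1/227 = 0.02072.
t = 1.8831 / 0.02072 ≈ 90.882 minutes.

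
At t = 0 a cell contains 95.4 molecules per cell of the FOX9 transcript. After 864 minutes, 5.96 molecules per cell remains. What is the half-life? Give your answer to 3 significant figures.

A/A₀ = 5.96/95.4 ≈ 0.062474.
n = log₂(16.007) ≈ 4.0006 half-lives elapsed in 864 minutes.
t½ = 864/4.0006 ≈ 215.97 minutes.

216 minutes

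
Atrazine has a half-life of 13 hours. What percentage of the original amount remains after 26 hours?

n = 26/13 ≈ 2 half-lives.
Fraction remaining = (1/2)^2 ≈ 0.25, i.e. 25%.

25%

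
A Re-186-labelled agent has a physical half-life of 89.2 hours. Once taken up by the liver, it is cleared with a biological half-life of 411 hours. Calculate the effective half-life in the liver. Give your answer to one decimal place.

73.3 hours

1/t_eff = 1/t_phys + 1/t_biol = 1/89.2 + 1/411 = 0.013644 per hour.
t_eff = 89.2 × 411 / (89.2 + 411) ≈ 73.293 hours.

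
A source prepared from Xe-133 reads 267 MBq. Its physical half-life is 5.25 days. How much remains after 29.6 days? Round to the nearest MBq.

5 MBq

Number of half-lives: n = 29.6/5.25 ≈ 5.6381.
Remaining = 267 × (1/2)^5.6381 = 267 × 0.02008 ≈ 5.3614 MBq.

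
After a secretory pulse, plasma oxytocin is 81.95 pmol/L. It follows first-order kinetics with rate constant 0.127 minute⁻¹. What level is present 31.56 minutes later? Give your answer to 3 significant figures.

1.49 pmol/L

t½ = ln 2 / k = 0.69315 / 0.127 ≈ 5.4579 minutes.
Number of half-lives: n = 31.56/5.4579 ≈ 5.7825.
Remaining = 81.95 × (1/2)^5.7825 = 81.95 × 0.018168 ≈ 1.4888 pmol/L.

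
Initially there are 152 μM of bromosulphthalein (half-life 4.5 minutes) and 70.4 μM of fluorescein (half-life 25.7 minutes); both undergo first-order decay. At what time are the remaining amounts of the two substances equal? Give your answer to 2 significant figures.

Set 152·(1/2)^(t/4.5) = 70.4·(1/2)^(t/25.7).
Taking log₂: log₂(152/70.4) = t·(1/4.5 − 1/25.7).
log₂(2.1591) = 1.1104; 1/4.5 − 1/25.7 = 0.18331.
t = 1.1104 / 0.18331 ≈ 6.0576 minutes.

6.1 minutes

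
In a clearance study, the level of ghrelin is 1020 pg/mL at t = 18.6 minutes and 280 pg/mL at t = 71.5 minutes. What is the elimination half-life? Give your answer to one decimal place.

28.4 minutes

Over Δt = 71.5 − 18.6 = 52.9 minutes, the level fell by a factor of 1020/280 ≈ 3.6429.
n = log₂(3.6429) ≈ 1.8651 half-lives, so t½ = 52.9/1.8651 ≈ 28.364 minutes.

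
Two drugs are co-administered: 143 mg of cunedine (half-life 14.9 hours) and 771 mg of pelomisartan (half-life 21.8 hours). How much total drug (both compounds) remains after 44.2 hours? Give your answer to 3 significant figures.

207 mg

cunedine: 143 × (1/2)^(44.2/14.9) = 143 × (1/2)^2.9664 ≈ 18.296 mg.
pelomisartan: 771 × (1/2)^(44.2/21.8) = 771 × (1/2)^2.0275 ≈ 189.11 mg.
Total = 18.296 + 189.11 ≈ 207.4 mg.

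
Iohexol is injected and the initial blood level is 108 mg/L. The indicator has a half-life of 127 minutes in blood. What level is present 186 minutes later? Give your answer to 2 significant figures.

39 mg/L

Number of half-lives: n = 186/127 ≈ 1.4646.
Remaining = 108 × (1/2)^1.4646 = 108 × 0.36234 ≈ 39.133 mg/L.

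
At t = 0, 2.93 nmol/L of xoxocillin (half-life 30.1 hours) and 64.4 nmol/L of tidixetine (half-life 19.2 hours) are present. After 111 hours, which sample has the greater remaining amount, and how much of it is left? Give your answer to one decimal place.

tidixetine, 1.2 nmol/L

xoxocillin: 2.93 × (1/2)^3.6877 ≈ 0.22738 nmol/L.
tidixetine: 64.4 × (1/2)^5.7812 ≈ 1.171 nmol/L.
Tidixetine has more remaining, at ≈ 1.171 nmol/L.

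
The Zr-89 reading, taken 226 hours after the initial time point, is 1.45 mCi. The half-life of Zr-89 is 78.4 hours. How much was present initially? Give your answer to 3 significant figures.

Number of half-lives elapsed: n = 226/78.4 ≈ 2.8827.
A₀ = A × 2^n = 1.45 × 2^2.8827 = 1.45 × 7.3751 ≈ 10.694 mCi.

10.7 mCi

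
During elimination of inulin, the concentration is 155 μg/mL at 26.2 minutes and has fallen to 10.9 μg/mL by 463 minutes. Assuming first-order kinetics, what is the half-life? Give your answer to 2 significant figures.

110 minutes

Over Δt = 463 − 26.2 = 436.8 minutes, the level fell by a factor of 155/10.9 ≈ 14.22.
n = log₂(14.22) ≈ 3.8299 half-lives, so t½ = 436.8/3.8299 ≈ 114.05 minutes.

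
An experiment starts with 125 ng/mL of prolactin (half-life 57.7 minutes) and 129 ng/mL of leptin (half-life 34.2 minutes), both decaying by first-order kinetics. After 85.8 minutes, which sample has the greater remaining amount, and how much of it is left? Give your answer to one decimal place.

prolactin: 125 × (1/2)^1.487 ≈ 44.594 ng/mL.
leptin: 129 × (1/2)^2.5088 ≈ 22.666 ng/mL.
Prolactin has more remaining, at ≈ 44.594 ng/mL.

prolactin, 44.6 ng/mL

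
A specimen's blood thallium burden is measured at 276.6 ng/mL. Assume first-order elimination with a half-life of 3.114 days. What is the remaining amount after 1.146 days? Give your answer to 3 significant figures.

Number of half-lives: n = 1.146/3.114 ≈ 0.36802.
Remaining = 276.6 × (1/2)^0.36802 = 276.6 × 0.77485 ≈ 214.32 ng/mL.

214 ng/mL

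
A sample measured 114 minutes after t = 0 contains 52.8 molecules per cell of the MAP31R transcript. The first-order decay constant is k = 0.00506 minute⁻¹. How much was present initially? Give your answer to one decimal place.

t½ = ln 2 / k = 0.69315 / 0.00506 ≈ 136.99 minutes.
Number of half-lives elapsed: n = 114/136.99 ≈ 0.8322.
A₀ = A × 2^n = 52.8 × 2^0.8322 = 52.8 × 1.7804 ≈ 94.005 molecules per cell.

94.0 molecules per cell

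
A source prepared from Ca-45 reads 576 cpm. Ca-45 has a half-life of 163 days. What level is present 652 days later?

36 cpm

Elapsed time is 4 half-lives (652/163).
Each half-life halves the amount: 576 × (1/2)^4 = 576/16 = 36 cpm.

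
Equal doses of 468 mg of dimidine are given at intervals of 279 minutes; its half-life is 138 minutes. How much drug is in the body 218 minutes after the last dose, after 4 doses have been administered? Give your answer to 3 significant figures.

207 mg

The 4 doses were given 1055, 776, 497, 218 minutes ago.
Total = 468·(1/2)^(1055/138) + 468·(1/2)^(776/138) + 468·(1/2)^(497/138) + 468·(1/2)^(218/138)
      = 2.3383 + 9.4951 + 38.557 + 156.57 ≈ 206.96 mg.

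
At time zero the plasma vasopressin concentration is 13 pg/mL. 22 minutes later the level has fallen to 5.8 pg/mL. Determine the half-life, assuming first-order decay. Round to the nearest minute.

A/A₀ = 5.8/13 ≈ 0.44615.
n = log₂(2.2414) ≈ 1.1644 half-lives elapsed in 22 minutes.
t½ = 22/1.1644 ≈ 18.894 minutes.

19 minutes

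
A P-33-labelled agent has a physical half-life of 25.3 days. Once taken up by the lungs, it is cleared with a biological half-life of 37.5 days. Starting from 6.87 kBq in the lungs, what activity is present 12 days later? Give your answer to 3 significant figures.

1/t_eff = 1/t_phys + 1/t_biol = 1/25.3 + 1/37.5 = 0.066192 per day.
t_eff = 25.3 × 37.5 / (25.3 + 37.5) ≈ 15.107 days.
Remaining = 6.87 × (1/2)^(12/15.107) = 6.87 × (1/2)^0.79431 ≈ 3.9614 kBq.

3.96 kBq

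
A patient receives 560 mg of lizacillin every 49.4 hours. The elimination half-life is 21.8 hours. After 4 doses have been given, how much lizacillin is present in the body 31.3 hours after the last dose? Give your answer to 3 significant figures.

261 mg

The 4 doses were given 179.5, 130.1, 80.7, 31.3 hours ago.
Total = 560·(1/2)^(179.5/21.8) + 560·(1/2)^(130.1/21.8) + 560·(1/2)^(80.7/21.8) + 560·(1/2)^(31.3/21.8)
      = 1.86 + 8.9469 + 43.035 + 207 ≈ 260.84 mg.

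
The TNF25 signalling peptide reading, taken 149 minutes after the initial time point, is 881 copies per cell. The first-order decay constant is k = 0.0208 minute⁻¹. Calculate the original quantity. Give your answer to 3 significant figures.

19500 copies per cell

t½ = ln 2 / k = 0.69315 / 0.0208 ≈ 33.324 minutes.
Number of half-lives elapsed: n = 149/33.324 ≈ 4.4712.
A₀ = A × 2^n = 881 × 2^4.4712 = 881 × 22.18 ≈ 19541 copies per cell.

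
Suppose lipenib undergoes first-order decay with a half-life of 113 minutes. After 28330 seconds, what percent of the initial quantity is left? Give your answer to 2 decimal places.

5.52%

28330 seconds = 472.167 minutes.
n = 472.167/113 ≈ 4.1785 half-lives.
Fraction remaining = (1/2)^4.1785 ≈ 0.055228, i.e. 5.5228%.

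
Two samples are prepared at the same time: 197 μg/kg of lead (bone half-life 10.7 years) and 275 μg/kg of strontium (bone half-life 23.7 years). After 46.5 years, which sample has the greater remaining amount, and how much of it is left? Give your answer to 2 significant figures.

strontium, 71 μg/kg

lead: 197 × (1/2)^4.3458 ≈ 9.6884 μg/kg.
strontium: 275 × (1/2)^1.962 ≈ 70.584 μg/kg.
Strontium has more remaining, at ≈ 70.584 μg/kg.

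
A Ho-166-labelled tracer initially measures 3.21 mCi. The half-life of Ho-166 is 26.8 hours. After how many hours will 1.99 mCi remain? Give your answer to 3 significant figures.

18.5 hours

Fraction remaining = 1.99/3.21 ≈ 0.61994.
n = log₂(3.21/1.99) = ln(1.6131)/ln 2 ≈ 0.6898 half-lives.
t = n × t½ = 0.6898 × 26.8 ≈ 18.487 hours.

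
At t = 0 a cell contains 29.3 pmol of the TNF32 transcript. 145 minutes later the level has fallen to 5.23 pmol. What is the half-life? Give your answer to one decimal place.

58.3 minutes

A/A₀ = 5.23/29.3 ≈ 0.1785.
n = log₂(5.6023) ≈ 2.486 half-lives elapsed in 145 minutes.
t½ = 145/2.486 ≈ 58.326 minutes.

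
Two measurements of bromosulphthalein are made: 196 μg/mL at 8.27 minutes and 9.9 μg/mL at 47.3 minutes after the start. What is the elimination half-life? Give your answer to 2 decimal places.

Over Δt = 47.3 − 8.27 = 39.03 minutes, the level fell by a factor of 196/9.9 ≈ 19.798.
n = log₂(19.798) ≈ 4.3073 half-lives, so t½ = 39.03/4.3073 ≈ 9.0614 minutes.

9.06 minutes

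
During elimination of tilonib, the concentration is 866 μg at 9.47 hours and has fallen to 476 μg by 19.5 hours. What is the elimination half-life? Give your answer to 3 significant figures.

Over Δt = 19.5 − 9.47 = 10.03 hours, the level fell by a factor of 866/476 ≈ 1.8193.
n = log₂(1.8193) ≈ 0.86341 half-lives, so t½ = 10.03/0.86341 ≈ 11.617 hours.

11.6 hours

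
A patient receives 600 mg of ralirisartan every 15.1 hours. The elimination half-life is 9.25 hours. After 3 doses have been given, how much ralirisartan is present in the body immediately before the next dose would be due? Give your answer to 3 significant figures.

276 mg

The 3 doses were given 45.3, 30.2, 15.1 hours ago.
Total = 600·(1/2)^(45.3/9.25) + 600·(1/2)^(30.2/9.25) + 600·(1/2)^(15.1/9.25)
      = 20.133 + 62.421 + 193.53 ≈ 276.08 mg.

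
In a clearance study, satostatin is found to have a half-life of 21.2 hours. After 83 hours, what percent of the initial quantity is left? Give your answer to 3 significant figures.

n = 83/21.2 ≈ 3.9151 half-lives.
Fraction remaining = (1/2)^3.9151 ≈ 0.066289, i.e. 6.6289%.

6.63%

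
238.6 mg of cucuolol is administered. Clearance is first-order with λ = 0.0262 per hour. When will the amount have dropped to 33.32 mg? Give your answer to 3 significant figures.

75.1 hours

t½ = ln 2 / λ = 0.69315 / 0.0262 ≈ 26.456 hours.
Fraction remaining = 33.32/238.6 ≈ 0.13965.
n = log₂(238.6/33.32) = ln(7.1609)/ln 2 ≈ 2.8401 half-lives.
t = n × t½ = 2.8401 × 26.456 ≈ 75.139 hours.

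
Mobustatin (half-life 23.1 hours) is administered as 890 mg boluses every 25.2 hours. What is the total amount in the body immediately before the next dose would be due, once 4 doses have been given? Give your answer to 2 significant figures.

750 mg

The 4 doses were given 100.8, 75.6, 50.4, 25.2 hours ago.
Total = 890·(1/2)^(100.8/23.1) + 890·(1/2)^(75.6/23.1) + 890·(1/2)^(50.4/23.1) + 890·(1/2)^(25.2/23.1)
      = 43.232 + 92.088 + 196.15 + 417.82 ≈ 749.3 mg.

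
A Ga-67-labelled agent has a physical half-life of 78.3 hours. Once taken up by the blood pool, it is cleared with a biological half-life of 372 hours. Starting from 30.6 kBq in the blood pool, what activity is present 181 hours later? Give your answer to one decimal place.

1/t_eff = 1/t_phys + 1/t_biol = 1/78.3 + 1/372 = 0.01546 per hour.
t_eff = 78.3 × 372 / (78.3 + 372) ≈ 64.685 hours.
Remaining = 30.6 × (1/2)^(181/64.685) = 30.6 × (1/2)^2.7982 ≈ 4.3993 kBq.

4.4 kBq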